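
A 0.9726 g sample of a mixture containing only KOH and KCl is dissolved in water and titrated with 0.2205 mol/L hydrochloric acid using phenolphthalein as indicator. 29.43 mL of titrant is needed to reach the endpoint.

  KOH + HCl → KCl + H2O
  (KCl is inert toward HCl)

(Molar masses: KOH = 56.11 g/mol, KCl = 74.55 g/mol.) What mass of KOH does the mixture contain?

0.3641 g

n(HCl) = 0.02943 × 0.2205 = 6.489 × 10^-3 mol
Let x = n(KOH), y = n(KCl).
Titrant: 1x = 6.489 × 10^-3;  mass: 56.11x + 74.55y = 0.9726
Solving, x = 6.489 × 10^-3 mol, y = 8.162 × 10^-3 mol
mass of KOH = 6.489 × 10^-3 × 56.11 = 0.3641 g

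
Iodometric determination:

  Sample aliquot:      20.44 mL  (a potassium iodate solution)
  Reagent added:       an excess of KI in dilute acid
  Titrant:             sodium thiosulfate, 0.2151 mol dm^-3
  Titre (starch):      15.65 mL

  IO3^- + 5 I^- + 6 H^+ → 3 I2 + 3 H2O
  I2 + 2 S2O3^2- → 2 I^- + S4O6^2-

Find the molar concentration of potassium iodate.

n(S2O3^2-) = 0.01565 × 0.2151 = 3.366 × 10^-3 mol
n(I2) = n(S2O3^2-)/2 = 1.683 × 10^-3 mol
From the 1:3 ratio, n(IO3^-) in the aliquot = 1/3 × 1.683 × 10^-3 = 5.611 × 10^-4 mol
[IO3^-] = 5.611 × 10^-4 / 0.02044 = 0.02745 mol/L

0.02745 mol/L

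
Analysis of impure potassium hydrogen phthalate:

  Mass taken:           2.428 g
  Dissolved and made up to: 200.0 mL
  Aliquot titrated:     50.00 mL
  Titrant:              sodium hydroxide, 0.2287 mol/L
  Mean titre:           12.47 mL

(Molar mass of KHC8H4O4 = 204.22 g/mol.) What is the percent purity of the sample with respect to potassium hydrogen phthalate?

95.95 %

KHC8H4O4 + NaOH → KNaC8H4O4 + H2O
n(NaOH) per titration = 0.01247 × 0.2287 = 2.852 × 10^-3 mol
n(KHC8H4O4) in each aliquot = 2.852 × 10^-3 mol (1:1 ratio)
n(KHC8H4O4) in the whole flask = 2.852 × 10^-3 × 200.0/50.00 = 0.01141 mol
mass of KHC8H4O4 = 0.01141 × 204.22 = 2.330 g
% KHC8H4O4 = 2.330 / 2.428 × 100 = 95.95 %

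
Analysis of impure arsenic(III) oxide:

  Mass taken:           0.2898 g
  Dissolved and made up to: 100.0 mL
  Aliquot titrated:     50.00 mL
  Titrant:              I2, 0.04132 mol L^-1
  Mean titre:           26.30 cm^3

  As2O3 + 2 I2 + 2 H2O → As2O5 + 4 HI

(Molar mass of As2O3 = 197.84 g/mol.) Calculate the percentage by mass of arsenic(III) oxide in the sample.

n(I2) per titration = 0.02630 × 0.04132 = 1.087 × 10^-3 mol
From the 1:2 ratio, n(As2O3) in each aliquot = 1/2 × 1.087 × 10^-3 = 5.434 × 10^-4 mol
n(As2O3) in the whole flask = 5.434 × 10^-4 × 100.0/50.00 = 1.087 × 10^-3 mol
mass of As2O3 = 1.087 × 10^-3 × 197.84 = 0.2150 g
% As2O3 = 0.2150 / 0.2898 × 100 = 74.19 %

74.19 %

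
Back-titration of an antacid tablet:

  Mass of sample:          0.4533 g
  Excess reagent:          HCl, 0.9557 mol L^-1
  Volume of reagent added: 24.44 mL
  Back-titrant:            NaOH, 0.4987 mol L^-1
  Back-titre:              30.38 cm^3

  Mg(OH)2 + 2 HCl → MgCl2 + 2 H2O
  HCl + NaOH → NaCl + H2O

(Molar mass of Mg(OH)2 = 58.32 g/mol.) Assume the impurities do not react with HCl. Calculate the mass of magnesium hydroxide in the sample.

n(HCl) added = 0.02444 × 0.9557 = 0.02336 mol
n(NaOH) used in back-titration = 0.03038 × 0.4987 = 0.01515 mol
n(HCl) left over = 0.01515 mol (1:1 ratio)
n(HCl) consumed by analyte = 0.02336 − 0.01515 = 8.207 × 10^-3 mol
From the 1:2 ratio, n(Mg(OH)2) = 1/2 × 8.207 × 10^-3 = 4.103 × 10^-3 mol
mass of Mg(OH)2 = 4.103 × 10^-3 × 58.32 = 0.2393 g

0.2393 g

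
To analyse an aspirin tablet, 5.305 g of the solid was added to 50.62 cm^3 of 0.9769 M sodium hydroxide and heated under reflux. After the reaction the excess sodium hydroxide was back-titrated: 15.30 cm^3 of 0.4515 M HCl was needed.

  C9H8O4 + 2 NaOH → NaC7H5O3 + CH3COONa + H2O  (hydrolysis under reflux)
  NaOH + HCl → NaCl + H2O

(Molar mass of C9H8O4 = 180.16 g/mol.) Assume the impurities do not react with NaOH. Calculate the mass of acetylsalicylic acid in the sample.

3.832 g

n(NaOH) added = 0.05062 × 0.9769 = 0.04945 mol
n(HCl) used in back-titration = 0.01530 × 0.4515 = 6.908 × 10^-3 mol
n(NaOH) left over = 6.908 × 10^-3 mol (1:1 ratio)
n(NaOH) consumed by analyte = 0.04945 − 6.908 × 10^-3 = 0.04254 mol
From the 1:2 ratio, n(C9H8O4) = 1/2 × 0.04254 = 0.02127 mol
mass of C9H8O4 = 0.02127 × 180.16 = 3.832 g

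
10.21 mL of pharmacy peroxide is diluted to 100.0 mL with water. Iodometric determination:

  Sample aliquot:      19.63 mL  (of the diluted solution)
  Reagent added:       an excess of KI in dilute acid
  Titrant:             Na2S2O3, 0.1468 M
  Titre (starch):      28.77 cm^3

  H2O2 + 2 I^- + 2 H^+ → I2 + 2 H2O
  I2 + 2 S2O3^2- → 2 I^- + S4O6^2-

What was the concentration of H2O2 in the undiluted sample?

1.054 M

n(S2O3^2-) = 0.02877 × 0.1468 = 4.223 × 10^-3 mol
n(I2) = n(S2O3^2-)/2 = 2.112 × 10^-3 mol
n(H2O2) in the aliquot = 2.112 × 10^-3 mol (1:1 ratio)
[H2O2]_dilute = 2.112 × 10^-3 / 0.01963 = 0.1076 mol/L
[H2O2]_original = 0.1076 × 100.0/10.21 = 1.054 mol/L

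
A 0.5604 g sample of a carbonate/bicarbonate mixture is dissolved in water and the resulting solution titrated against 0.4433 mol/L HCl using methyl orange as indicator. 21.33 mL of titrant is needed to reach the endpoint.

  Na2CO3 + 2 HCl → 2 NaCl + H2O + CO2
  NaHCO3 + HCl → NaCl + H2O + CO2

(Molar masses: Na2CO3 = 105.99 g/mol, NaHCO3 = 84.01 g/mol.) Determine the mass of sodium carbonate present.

0.3998 g

n(HCl) = 0.02133 × 0.4433 = 9.456 × 10^-3 mol
Let x = n(Na2CO3), y = n(NaHCO3).
Titrant: 2x + 1y = 9.456 × 10^-3;  mass: 105.99x + 84.01y = 0.5604
Solving, x = 3.772 × 10^-3 mol, y = 1.912 × 10^-3 mol
mass of Na2CO3 = 3.772 × 10^-3 × 105.99 = 0.3998 g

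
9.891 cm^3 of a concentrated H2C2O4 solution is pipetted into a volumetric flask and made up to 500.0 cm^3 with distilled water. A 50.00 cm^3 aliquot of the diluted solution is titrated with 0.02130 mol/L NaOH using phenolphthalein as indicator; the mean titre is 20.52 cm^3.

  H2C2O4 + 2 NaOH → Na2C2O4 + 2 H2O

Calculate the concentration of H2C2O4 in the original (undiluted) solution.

n(NaOH) = 0.02052 × 0.02130 = 4.371 × 10^-4 mol
From the 1:2 ratio, n(H2C2O4) in the aliquot = 1/2 × 4.371 × 10^-4 = 2.185 × 10^-4 mol
[H2C2O4]_dilute = 2.185 × 10^-4 / 0.05000 = 0.004371 mol/L
Dilution factor = 500.0 / 9.891 = 50.55
[H2C2O4]_stock = 0.004371 × 50.55 = 0.2209 mol/L

0.2209 mol/L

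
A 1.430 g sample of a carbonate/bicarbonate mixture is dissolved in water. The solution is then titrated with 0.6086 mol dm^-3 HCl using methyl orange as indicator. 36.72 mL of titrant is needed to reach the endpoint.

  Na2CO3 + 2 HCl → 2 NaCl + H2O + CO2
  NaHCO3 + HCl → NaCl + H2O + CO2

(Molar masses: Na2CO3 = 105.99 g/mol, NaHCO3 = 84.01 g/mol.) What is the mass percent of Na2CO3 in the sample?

53.46 %

n(HCl) = 0.03672 × 0.6086 = 0.02235 mol
Let x = n(Na2CO3), y = n(NaHCO3).
Titrant: 2x + 1y = 0.02235;  mass: 105.99x + 84.01y = 1.430
Solving, x = 7.213 × 10^-3 mol, y = 7.921 × 10^-3 mol
mass of Na2CO3 = 7.213 × 10^-3 × 105.99 = 0.7645 g
% Na2CO3 = 0.7645 / 1.430 × 100 = 53.46 %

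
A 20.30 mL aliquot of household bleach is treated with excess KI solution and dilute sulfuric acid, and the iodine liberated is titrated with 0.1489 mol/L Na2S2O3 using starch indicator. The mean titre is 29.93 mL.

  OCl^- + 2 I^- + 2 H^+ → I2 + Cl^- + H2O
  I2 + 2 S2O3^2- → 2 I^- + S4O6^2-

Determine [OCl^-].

0.1098 mol/L

n(S2O3^2-) = 0.02993 × 0.1489 = 4.457 × 10^-3 mol
n(I2) = n(S2O3^2-)/2 = 2.228 × 10^-3 mol
n(OCl^-) in the aliquot = 2.228 × 10^-3 mol (1:1 ratio)
[OCl^-] = 2.228 × 10^-3 / 0.02030 = 0.1098 mol/L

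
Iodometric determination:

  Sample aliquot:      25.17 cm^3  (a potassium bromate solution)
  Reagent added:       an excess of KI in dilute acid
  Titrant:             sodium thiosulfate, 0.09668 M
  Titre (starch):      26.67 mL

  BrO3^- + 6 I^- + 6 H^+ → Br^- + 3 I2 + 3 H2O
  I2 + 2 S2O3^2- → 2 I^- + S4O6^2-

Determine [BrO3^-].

0.01707 M

n(S2O3^2-) = 0.02667 × 0.09668 = 2.578 × 10^-3 mol
n(I2) = n(S2O3^2-)/2 = 1.289 × 10^-3 mol
From the 1:3 ratio, n(BrO3^-) in the aliquot = 1/3 × 1.289 × 10^-3 = 4.297 × 10^-4 mol
[BrO3^-] = 4.297 × 10^-4 / 0.02517 = 0.01707 mol/L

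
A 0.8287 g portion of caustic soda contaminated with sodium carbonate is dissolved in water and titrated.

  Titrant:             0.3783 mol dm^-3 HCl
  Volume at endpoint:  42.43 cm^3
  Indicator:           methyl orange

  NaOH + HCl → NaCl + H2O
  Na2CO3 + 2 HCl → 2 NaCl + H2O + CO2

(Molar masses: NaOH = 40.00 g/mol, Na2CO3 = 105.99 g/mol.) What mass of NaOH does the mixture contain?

0.06752 g

n(HCl) = 0.04243 × 0.3783 = 0.01605 mol
Let x = n(NaOH), y = n(Na2CO3).
Titrant: 1x + 2y = 0.01605;  mass: 40.00x + 105.99y = 0.8287
Solving, x = 1.688 × 10^-3 mol, y = 7.182 × 10^-3 mol
mass of NaOH = 1.688 × 10^-3 × 40.00 = 0.06752 g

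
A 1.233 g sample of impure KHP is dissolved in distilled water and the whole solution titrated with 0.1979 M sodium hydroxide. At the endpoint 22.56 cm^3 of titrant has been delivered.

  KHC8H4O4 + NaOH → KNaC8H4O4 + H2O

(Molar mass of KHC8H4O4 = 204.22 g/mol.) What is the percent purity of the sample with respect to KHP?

73.95 %

n(NaOH) = 0.02256 L × 0.1979 mol/L = 4.465 × 10^-3 mol
n(KHC8H4O4) = 4.465 × 10^-3 mol (1:1 ratio)
mass of KHC8H4O4 = 4.465 × 10^-3 × 204.22 g/mol = 0.9118 g
% KHC8H4O4 = 0.9118 / 1.233 × 100 = 73.95 %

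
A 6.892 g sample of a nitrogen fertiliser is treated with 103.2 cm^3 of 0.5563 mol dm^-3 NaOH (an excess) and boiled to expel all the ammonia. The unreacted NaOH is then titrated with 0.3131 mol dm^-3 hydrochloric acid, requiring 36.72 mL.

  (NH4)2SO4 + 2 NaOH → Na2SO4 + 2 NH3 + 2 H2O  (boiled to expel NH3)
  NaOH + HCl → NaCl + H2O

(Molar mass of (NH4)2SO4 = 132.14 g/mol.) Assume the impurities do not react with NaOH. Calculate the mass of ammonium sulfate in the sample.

3.033 g

n(NaOH) added = 0.1032 × 0.5563 = 0.05741 mol
n(HCl) used in back-titration = 0.03672 × 0.3131 = 0.01150 mol
n(NaOH) left over = 0.01150 mol (1:1 ratio)
n(NaOH) consumed by analyte = 0.05741 − 0.01150 = 0.04591 mol
From the 1:2 ratio, n((NH4)2SO4) = 1/2 × 0.04591 = 0.02296 mol
mass of (NH4)2SO4 = 0.02296 × 132.14 = 3.033 g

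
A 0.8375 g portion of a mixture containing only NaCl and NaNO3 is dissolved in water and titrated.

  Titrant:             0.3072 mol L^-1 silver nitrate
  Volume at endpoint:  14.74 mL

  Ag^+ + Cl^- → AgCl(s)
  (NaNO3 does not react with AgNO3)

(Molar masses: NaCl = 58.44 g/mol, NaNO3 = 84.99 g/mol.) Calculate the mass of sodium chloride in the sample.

n(AgNO3) = 0.01474 × 0.3072 = 4.528 × 10^-3 mol
Let x = n(NaCl), y = n(NaNO3).
Titrant: 1x = 4.528 × 10^-3;  mass: 58.44x + 84.99y = 0.8375
Solving, x = 4.528 × 10^-3 mol, y = 6.741 × 10^-3 mol
mass of NaCl = 4.528 × 10^-3 × 58.44 = 0.2646 g

0.2646 g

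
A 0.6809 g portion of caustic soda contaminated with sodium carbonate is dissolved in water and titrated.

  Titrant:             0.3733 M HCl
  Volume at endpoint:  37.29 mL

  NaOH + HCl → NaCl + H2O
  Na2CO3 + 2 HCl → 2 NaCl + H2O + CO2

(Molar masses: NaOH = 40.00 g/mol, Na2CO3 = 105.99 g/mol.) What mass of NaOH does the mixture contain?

n(HCl) = 0.03729 × 0.3733 = 0.01392 mol
Let x = n(NaOH), y = n(Na2CO3).
Titrant: 1x + 2y = 0.01392;  mass: 40.00x + 105.99y = 0.6809
Solving, x = 4.372 × 10^-3 mol, y = 4.774 × 10^-3 mol
mass of NaOH = 4.372 × 10^-3 × 40.00 = 0.1749 g

0.1749 g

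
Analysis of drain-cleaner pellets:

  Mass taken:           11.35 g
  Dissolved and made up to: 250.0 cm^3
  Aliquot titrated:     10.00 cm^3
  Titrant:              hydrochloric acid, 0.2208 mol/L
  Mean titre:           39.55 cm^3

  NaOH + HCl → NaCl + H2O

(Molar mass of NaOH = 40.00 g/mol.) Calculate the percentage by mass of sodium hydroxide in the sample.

n(HCl) per titration = 0.03955 × 0.2208 = 8.733 × 10^-3 mol
n(NaOH) in each aliquot = 8.733 × 10^-3 mol (1:1 ratio)
n(NaOH) in the whole flask = 8.733 × 10^-3 × 250.0/10.00 = 0.2183 mol
mass of NaOH = 0.2183 × 40.00 = 8.733 g
% NaOH = 8.733 / 11.35 × 100 = 76.94 %

76.94 %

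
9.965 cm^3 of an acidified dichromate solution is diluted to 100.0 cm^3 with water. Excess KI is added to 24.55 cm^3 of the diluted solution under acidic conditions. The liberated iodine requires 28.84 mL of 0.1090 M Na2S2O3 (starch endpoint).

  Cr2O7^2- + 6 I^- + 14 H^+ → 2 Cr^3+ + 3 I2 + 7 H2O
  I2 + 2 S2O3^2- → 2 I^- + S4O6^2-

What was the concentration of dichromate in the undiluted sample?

0.2142 M

n(S2O3^2-) = 0.02884 × 0.1090 = 3.144 × 10^-3 mol
n(I2) = n(S2O3^2-)/2 = 1.572 × 10^-3 mol
From the 1:3 ratio, n(Cr2O7^2-) in the aliquot = 1/3 × 1.572 × 10^-3 = 5.239 × 10^-4 mol
[Cr2O7^2-]_dilute = 5.239 × 10^-4 / 0.02455 = 0.02134 mol/L
[Cr2O7^2-]_original = 0.02134 × 100.0/9.965 = 0.2142 mol/L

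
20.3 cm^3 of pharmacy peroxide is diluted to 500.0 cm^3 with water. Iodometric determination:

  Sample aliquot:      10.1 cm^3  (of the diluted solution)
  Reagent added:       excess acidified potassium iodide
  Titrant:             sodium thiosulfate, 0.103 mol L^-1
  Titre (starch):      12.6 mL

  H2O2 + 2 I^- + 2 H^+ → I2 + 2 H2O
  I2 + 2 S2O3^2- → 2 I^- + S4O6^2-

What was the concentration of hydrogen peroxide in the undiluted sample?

1.58 mol/L

n(S2O3^2-) = 0.0126 × 0.103 = 1.30 × 10^-3 mol
n(I2) = n(S2O3^2-)/2 = 6.49 × 10^-4 mol
n(H2O2) in the aliquot = 6.49 × 10^-4 mol (1:1 ratio)
[H2O2]_dilute = 6.49 × 10^-4 / 0.0101 = 0.0642 mol/L
[H2O2]_original = 0.0642 × 500.0/20.3 = 1.58 mol/L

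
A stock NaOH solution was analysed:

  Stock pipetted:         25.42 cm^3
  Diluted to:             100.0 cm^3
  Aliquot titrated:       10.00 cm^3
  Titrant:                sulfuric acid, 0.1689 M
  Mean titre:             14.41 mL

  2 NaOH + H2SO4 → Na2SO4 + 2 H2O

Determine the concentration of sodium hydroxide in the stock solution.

n(H2SO4) = 0.01441 × 0.1689 = 2.434 × 10^-3 mol
From the 2:1 ratio, n(NaOH) in the aliquot = 2/1 × 2.434 × 10^-3 = 4.868 × 10^-3 mol
[NaOH]_dilute = 4.868 × 10^-3 / 0.01000 = 0.4868 mol/L
Dilution factor = 100.0 / 25.42 = 3.934
[NaOH]_stock = 0.4868 × 3.934 = 1.915 mol/L

1.915 M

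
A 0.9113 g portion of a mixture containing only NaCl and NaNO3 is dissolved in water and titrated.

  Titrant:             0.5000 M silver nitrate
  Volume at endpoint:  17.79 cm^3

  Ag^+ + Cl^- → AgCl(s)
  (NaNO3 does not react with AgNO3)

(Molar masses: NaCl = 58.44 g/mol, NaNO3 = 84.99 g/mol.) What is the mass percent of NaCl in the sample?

57.04 %

n(AgNO3) = 0.01779 × 0.5000 = 8.895 × 10^-3 mol
Let x = n(NaCl), y = n(NaNO3).
Titrant: 1x = 8.895 × 10^-3;  mass: 58.44x + 84.99y = 0.9113
Solving, x = 8.895 × 10^-3 mol, y = 4.606 × 10^-3 mol
mass of NaCl = 8.895 × 10^-3 × 58.44 = 0.5198 g
% NaCl = 0.5198 / 0.9113 × 100 = 57.04 %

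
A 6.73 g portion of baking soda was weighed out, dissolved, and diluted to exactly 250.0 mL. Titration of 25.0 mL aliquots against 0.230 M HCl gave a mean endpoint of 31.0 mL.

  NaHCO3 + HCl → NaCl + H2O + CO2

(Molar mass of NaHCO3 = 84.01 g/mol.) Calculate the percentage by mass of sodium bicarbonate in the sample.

89.0 %

n(HCl) per titration = 0.0310 × 0.230 = 7.13 × 10^-3 mol
n(NaHCO3) in each aliquot = 7.13 × 10^-3 mol (1:1 ratio)
n(NaHCO3) in the whole flask = 7.13 × 10^-3 × 250.0/25.0 = 0.0713 mol
mass of NaHCO3 = 0.0713 × 84.01 = 5.99 g
% NaHCO3 = 5.99 / 6.73 × 100 = 89.0 %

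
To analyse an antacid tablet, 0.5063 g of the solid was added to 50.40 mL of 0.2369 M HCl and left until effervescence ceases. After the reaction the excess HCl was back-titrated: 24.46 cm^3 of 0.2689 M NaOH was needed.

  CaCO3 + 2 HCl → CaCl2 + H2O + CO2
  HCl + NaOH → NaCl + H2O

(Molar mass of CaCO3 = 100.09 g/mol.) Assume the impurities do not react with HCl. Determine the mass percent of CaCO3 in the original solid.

53.01 %

n(HCl) added = 0.05040 × 0.2369 = 0.01194 mol
n(NaOH) used in back-titration = 0.02446 × 0.2689 = 6.577 × 10^-3 mol
n(HCl) left over = 6.577 × 10^-3 mol (1:1 ratio)
n(HCl) consumed by analyte = 0.01194 − 6.577 × 10^-3 = 5.362 × 10^-3 mol
From the 1:2 ratio, n(CaCO3) = 1/2 × 5.362 × 10^-3 = 2.681 × 10^-3 mol
mass of CaCO3 = 2.681 × 10^-3 × 100.09 = 0.2684 g
% CaCO3 = 0.2684 / 0.5063 × 100 = 53.01 %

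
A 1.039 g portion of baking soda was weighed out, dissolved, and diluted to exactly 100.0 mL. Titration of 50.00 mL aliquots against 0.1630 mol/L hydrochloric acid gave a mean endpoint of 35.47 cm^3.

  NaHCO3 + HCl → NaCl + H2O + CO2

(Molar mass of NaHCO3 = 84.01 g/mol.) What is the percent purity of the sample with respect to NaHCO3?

93.50 %

n(HCl) per titration = 0.03547 × 0.1630 = 5.782 × 10^-3 mol
n(NaHCO3) in each aliquot = 5.782 × 10^-3 mol (1:1 ratio)
n(NaHCO3) in the whole flask = 5.782 × 10^-3 × 100.0/50.00 = 0.01156 mol
mass of NaHCO3 = 0.01156 × 84.01 = 0.9714 g
% NaHCO3 = 0.9714 / 1.039 × 100 = 93.50 %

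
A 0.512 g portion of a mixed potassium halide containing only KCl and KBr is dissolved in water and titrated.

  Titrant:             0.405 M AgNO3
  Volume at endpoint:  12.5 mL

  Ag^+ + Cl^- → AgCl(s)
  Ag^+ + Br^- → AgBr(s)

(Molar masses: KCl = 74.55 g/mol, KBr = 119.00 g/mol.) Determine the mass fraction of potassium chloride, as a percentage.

29.6 %

n(AgNO3) = 0.0125 × 0.405 = 5.06 × 10^-3 mol
Let x = n(KCl), y = n(KBr).
Titrant: 1x + 1y = 5.06 × 10^-3;  mass: 74.55x + 119.00y = 0.512
Solving, x = 2.03 × 10^-3 mol, y = 3.03 × 10^-3 mol
mass of KCl = 2.03 × 10^-3 × 74.55 = 0.152 g
% KCl = 0.152 / 0.512 × 100 = 29.6 %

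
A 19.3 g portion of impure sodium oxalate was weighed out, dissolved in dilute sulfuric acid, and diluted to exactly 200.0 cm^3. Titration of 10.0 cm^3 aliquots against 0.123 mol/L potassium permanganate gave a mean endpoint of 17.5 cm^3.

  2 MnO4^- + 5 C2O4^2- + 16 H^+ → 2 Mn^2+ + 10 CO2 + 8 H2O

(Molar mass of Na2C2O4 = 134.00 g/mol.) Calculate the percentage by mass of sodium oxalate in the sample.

74.7 %

n(KMnO4) per titration = 0.0175 × 0.123 = 2.15 × 10^-3 mol
From the 5:2 ratio, n(Na2C2O4) in each aliquot = 5/2 × 2.15 × 10^-3 = 5.38 × 10^-3 mol
n(Na2C2O4) in the whole flask = 5.38 × 10^-3 × 200.0/10.0 = 0.108 mol
mass of Na2C2O4 = 0.108 × 134.00 = 14.4 g
% Na2C2O4 = 14.4 / 19.3 × 100 = 74.7 %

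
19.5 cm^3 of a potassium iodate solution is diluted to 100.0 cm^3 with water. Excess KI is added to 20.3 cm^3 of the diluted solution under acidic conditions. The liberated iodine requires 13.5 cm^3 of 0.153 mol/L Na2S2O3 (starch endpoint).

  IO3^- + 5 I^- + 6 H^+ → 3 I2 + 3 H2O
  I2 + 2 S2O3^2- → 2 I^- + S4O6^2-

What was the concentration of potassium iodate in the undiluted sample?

n(S2O3^2-) = 0.0135 × 0.153 = 2.07 × 10^-3 mol
n(I2) = n(S2O3^2-)/2 = 1.03 × 10^-3 mol
From the 1:3 ratio, n(IO3^-) in the aliquot = 1/3 × 1.03 × 10^-3 = 3.44 × 10^-4 mol
[IO3^-]_dilute = 3.44 × 10^-4 / 0.0203 = 0.0170 mol/L
[IO3^-]_original = 0.0170 × 100.0/19.5 = 0.0870 mol/L

0.0870 mol/L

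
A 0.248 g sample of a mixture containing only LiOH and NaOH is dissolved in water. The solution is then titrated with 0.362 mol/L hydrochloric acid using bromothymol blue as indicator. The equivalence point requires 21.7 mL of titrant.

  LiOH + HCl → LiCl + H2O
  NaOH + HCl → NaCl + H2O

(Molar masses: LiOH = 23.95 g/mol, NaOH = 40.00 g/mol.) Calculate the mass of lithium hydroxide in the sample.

0.0988 g

n(HCl) = 0.0217 × 0.362 = 7.86 × 10^-3 mol
Let x = n(LiOH), y = n(NaOH).
Titrant: 1x + 1y = 7.86 × 10^-3;  mass: 23.95x + 40.00y = 0.248
Solving, x = 4.13 × 10^-3 mol, y = 3.73 × 10^-3 mol
mass of LiOH = 4.13 × 10^-3 × 23.95 = 0.0988 g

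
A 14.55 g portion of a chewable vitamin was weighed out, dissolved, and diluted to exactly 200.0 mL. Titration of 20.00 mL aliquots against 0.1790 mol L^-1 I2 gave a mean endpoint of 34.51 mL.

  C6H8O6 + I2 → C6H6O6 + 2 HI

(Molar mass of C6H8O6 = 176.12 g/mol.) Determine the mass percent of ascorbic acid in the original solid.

74.77 %

n(I2) per titration = 0.03451 × 0.1790 = 6.177 × 10^-3 mol
n(C6H8O6) in each aliquot = 6.177 × 10^-3 mol (1:1 ratio)
n(C6H8O6) in the whole flask = 6.177 × 10^-3 × 200.0/20.00 = 0.06177 mol
mass of C6H8O6 = 0.06177 × 176.12 = 10.88 g
% C6H8O6 = 10.88 / 14.55 × 100 = 74.77 %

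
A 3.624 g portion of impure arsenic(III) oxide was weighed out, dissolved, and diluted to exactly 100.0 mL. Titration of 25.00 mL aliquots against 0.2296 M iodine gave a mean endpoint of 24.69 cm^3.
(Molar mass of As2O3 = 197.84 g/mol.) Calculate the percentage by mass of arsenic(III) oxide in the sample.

61.89 %

As2O3 + 2 I2 + 2 H2O → As2O5 + 4 HI
n(I2) per titration = 0.02469 × 0.2296 = 5.669 × 10^-3 mol
From the 1:2 ratio, n(As2O3) in each aliquot = 1/2 × 5.669 × 10^-3 = 2.834 × 10^-3 mol
n(As2O3) in the whole flask = 2.834 × 10^-3 × 100.0/25.00 = 0.01134 mol
mass of As2O3 = 0.01134 × 197.84 = 2.243 g
% As2O3 = 2.243 / 3.624 × 100 = 61.89 %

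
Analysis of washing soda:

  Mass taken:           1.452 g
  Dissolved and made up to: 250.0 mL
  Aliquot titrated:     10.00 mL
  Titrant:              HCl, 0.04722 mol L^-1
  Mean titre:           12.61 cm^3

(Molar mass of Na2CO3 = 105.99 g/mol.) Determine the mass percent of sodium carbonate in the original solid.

54.33 %

Na2CO3 + 2 HCl → 2 NaCl + H2O + CO2
n(HCl) per titration = 0.01261 × 0.04722 = 5.954 × 10^-4 mol
From the 1:2 ratio, n(Na2CO3) in each aliquot = 1/2 × 5.954 × 10^-4 = 2.977 × 10^-4 mol
n(Na2CO3) in the whole flask = 2.977 × 10^-4 × 250.0/10.00 = 7.443 × 10^-3 mol
mass of Na2CO3 = 7.443 × 10^-3 × 105.99 = 0.7889 g
% Na2CO3 = 0.7889 / 1.452 × 100 = 54.33 %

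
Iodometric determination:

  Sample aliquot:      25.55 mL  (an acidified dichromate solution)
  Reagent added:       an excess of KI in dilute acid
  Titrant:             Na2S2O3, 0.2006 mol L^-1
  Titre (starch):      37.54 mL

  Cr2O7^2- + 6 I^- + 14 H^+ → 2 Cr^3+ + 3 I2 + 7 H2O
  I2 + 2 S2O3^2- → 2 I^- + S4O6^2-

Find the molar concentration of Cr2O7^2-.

0.04912 mol/L

n(S2O3^2-) = 0.03754 × 0.2006 = 7.531 × 10^-3 mol
n(I2) = n(S2O3^2-)/2 = 3.765 × 10^-3 mol
From the 1:3 ratio, n(Cr2O7^2-) in the aliquot = 1/3 × 3.765 × 10^-3 = 1.255 × 10^-3 mol
[Cr2O7^2-] = 1.255 × 10^-3 / 0.02555 = 0.04912 mol/L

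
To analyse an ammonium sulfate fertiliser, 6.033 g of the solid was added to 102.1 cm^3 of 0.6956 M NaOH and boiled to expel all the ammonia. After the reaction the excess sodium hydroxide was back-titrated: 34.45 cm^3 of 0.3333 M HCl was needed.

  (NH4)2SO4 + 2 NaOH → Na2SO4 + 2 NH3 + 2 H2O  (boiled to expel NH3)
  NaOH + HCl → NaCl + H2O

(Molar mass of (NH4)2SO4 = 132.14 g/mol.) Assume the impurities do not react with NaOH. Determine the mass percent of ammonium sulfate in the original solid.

n(NaOH) added = 0.1021 × 0.6956 = 0.07102 mol
n(HCl) used in back-titration = 0.03445 × 0.3333 = 0.01148 mol
n(NaOH) left over = 0.01148 mol (1:1 ratio)
n(NaOH) consumed by analyte = 0.07102 − 0.01148 = 0.05954 mol
From the 1:2 ratio, n((NH4)2SO4) = 1/2 × 0.05954 = 0.02977 mol
mass of (NH4)2SO4 = 0.02977 × 132.14 = 3.934 g
% (NH4)2SO4 = 3.934 / 6.033 × 100 = 65.20 %

65.20 %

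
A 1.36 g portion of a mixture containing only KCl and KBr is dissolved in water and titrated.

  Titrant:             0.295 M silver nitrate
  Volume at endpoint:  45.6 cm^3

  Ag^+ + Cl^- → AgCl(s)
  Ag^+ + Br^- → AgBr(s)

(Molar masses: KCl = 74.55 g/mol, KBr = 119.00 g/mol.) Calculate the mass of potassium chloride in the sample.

n(AgNO3) = 0.0456 × 0.295 = 0.0135 mol
Let x = n(KCl), y = n(KBr).
Titrant: 1x + 1y = 0.0135;  mass: 74.55x + 119.00y = 1.36
Solving, x = 5.42 × 10^-3 mol, y = 8.03 × 10^-3 mol
mass of KCl = 5.42 × 10^-3 × 74.55 = 0.404 g

0.404 g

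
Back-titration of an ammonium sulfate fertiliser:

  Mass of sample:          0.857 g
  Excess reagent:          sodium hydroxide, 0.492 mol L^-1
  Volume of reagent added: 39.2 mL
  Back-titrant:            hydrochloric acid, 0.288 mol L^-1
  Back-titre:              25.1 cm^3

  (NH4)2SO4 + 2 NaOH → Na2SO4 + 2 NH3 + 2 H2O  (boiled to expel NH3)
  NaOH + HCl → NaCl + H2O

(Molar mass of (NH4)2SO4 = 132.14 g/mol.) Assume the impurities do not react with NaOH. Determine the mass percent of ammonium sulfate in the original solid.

93.0 %

n(NaOH) added = 0.0392 × 0.492 = 0.0193 mol
n(HCl) used in back-titration = 0.0251 × 0.288 = 7.23 × 10^-3 mol
n(NaOH) left over = 7.23 × 10^-3 mol (1:1 ratio)
n(NaOH) consumed by analyte = 0.0193 − 7.23 × 10^-3 = 0.0121 mol
From the 1:2 ratio, n((NH4)2SO4) = 1/2 × 0.0121 = 6.03 × 10^-3 mol
mass of (NH4)2SO4 = 6.03 × 10^-3 × 132.14 = 0.797 g
% (NH4)2SO4 = 0.797 / 0.857 × 100 = 93.0 %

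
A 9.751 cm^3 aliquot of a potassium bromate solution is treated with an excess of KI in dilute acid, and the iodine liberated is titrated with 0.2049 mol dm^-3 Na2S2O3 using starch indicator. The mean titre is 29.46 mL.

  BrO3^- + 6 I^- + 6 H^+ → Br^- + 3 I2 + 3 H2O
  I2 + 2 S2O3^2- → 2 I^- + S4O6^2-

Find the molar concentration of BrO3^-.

0.1032 mol/L

n(S2O3^2-) = 0.02946 × 0.2049 = 6.036 × 10^-3 mol
n(I2) = n(S2O3^2-)/2 = 3.018 × 10^-3 mol
From the 1:3 ratio, n(BrO3^-) in the aliquot = 1/3 × 3.018 × 10^-3 = 1.006 × 10^-3 mol
[BrO3^-] = 1.006 × 10^-3 / 0.009751 = 0.1032 mol/L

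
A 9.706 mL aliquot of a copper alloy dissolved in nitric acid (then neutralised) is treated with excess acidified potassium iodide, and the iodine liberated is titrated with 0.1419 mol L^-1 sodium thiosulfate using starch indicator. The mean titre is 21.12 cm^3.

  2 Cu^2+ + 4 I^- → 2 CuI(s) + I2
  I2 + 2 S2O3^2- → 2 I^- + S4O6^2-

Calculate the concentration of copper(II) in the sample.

0.3088 mol/L

n(S2O3^2-) = 0.02112 × 0.1419 = 2.997 × 10^-3 mol
n(I2) = n(S2O3^2-)/2 = 1.498 × 10^-3 mol
From the 2:1 ratio, n(Cu2+) in the aliquot = 2/1 × 1.498 × 10^-3 = 2.997 × 10^-3 mol
[Cu2+] = 2.997 × 10^-3 / 0.009706 = 0.3088 mol/L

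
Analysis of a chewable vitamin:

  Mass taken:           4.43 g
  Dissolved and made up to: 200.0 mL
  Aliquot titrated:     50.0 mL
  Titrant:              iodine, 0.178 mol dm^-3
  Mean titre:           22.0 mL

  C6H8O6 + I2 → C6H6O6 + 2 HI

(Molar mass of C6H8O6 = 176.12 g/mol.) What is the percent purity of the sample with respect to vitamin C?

62.3 %

n(I2) per titration = 0.0220 × 0.178 = 3.92 × 10^-3 mol
n(C6H8O6) in each aliquot = 3.92 × 10^-3 mol (1:1 ratio)
n(C6H8O6) in the whole flask = 3.92 × 10^-3 × 200.0/50.0 = 0.0157 mol
mass of C6H8O6 = 0.0157 × 176.12 = 2.76 g
% C6H8O6 = 2.76 / 4.43 × 100 = 62.3 %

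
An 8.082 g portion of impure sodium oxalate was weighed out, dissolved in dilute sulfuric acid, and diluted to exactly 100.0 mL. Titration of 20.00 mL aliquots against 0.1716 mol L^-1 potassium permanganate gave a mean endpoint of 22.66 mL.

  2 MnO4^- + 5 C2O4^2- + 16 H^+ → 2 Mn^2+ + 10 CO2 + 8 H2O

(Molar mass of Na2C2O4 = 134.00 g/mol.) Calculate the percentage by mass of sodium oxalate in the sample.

n(KMnO4) per titration = 0.02266 × 0.1716 = 3.888 × 10^-3 mol
From the 5:2 ratio, n(Na2C2O4) in each aliquot = 5/2 × 3.888 × 10^-3 = 9.721 × 10^-3 mol
n(Na2C2O4) in the whole flask = 9.721 × 10^-3 × 100.0/20.00 = 0.04861 mol
mass of Na2C2O4 = 0.04861 × 134.00 = 6.513 g
% Na2C2O4 = 6.513 / 8.082 × 100 = 80.59 %

80.59 %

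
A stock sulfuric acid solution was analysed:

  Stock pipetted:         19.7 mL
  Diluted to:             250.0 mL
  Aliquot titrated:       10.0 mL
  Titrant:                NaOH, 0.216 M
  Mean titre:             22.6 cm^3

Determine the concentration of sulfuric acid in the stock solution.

H2SO4 + 2 NaOH → Na2SO4 + 2 H2O
n(NaOH) = 0.0226 × 0.216 = 4.88 × 10^-3 mol
From the 1:2 ratio, n(H2SO4) in the aliquot = 1/2 × 4.88 × 10^-3 = 2.44 × 10^-3 mol
[H2SO4]_dilute = 2.44 × 10^-3 / 0.0100 = 0.244 mol/L
Dilution factor = 250.0 / 19.7 = 12.69
[H2SO4]_stock = 0.244 × 12.69 = 3.10 mol/L

3.10 M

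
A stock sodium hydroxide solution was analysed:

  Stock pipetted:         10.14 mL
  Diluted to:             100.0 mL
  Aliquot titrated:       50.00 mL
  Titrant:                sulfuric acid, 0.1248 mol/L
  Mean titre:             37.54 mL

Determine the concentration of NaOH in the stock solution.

1.848 mol/L

2 NaOH + H2SO4 → Na2SO4 + 2 H2O
n(H2SO4) = 0.03754 × 0.1248 = 4.685 × 10^-3 mol
From the 2:1 ratio, n(NaOH) in the aliquot = 2/1 × 4.685 × 10^-3 = 9.370 × 10^-3 mol
[NaOH]_dilute = 9.370 × 10^-3 / 0.05000 = 0.1874 mol/L
Dilution factor = 100.0 / 10.14 = 9.862
[NaOH]_stock = 0.1874 × 9.862 = 1.848 mol/L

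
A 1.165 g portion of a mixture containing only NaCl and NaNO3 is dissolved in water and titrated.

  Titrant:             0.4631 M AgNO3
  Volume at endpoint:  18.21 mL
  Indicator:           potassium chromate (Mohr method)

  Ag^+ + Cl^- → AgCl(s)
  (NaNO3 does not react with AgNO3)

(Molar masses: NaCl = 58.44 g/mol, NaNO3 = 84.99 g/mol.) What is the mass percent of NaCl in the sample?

n(AgNO3) = 0.01821 × 0.4631 = 8.433 × 10^-3 mol
Let x = n(NaCl), y = n(NaNO3).
Titrant: 1x = 8.433 × 10^-3;  mass: 58.44x + 84.99y = 1.165
Solving, x = 8.433 × 10^-3 mol, y = 7.909 × 10^-3 mol
mass of NaCl = 8.433 × 10^-3 × 58.44 = 0.4928 g
% NaCl = 0.4928 / 1.165 × 100 = 42.30 %

42.30 %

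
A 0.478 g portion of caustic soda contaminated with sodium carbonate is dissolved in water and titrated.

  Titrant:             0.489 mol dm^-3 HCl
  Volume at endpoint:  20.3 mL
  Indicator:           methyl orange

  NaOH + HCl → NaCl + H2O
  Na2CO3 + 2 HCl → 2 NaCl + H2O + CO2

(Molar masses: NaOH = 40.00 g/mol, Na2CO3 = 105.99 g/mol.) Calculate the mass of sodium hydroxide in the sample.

0.148 g

n(HCl) = 0.0203 × 0.489 = 9.93 × 10^-3 mol
Let x = n(NaOH), y = n(Na2CO3).
Titrant: 1x + 2y = 9.93 × 10^-3;  mass: 40.00x + 105.99y = 0.478
Solving, x = 3.70 × 10^-3 mol, y = 3.11 × 10^-3 mol
mass of NaOH = 3.70 × 10^-3 × 40.00 = 0.148 g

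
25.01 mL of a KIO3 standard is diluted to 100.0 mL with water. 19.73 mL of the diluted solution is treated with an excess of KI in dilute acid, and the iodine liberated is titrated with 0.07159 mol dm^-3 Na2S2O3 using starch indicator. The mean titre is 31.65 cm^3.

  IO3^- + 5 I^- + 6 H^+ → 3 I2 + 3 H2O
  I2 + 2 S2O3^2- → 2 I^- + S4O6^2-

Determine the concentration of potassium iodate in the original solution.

n(S2O3^2-) = 0.03165 × 0.07159 = 2.266 × 10^-3 mol
n(I2) = n(S2O3^2-)/2 = 1.133 × 10^-3 mol
From the 1:3 ratio, n(IO3^-) in the aliquot = 1/3 × 1.133 × 10^-3 = 3.776 × 10^-4 mol
[IO3^-]_dilute = 3.776 × 10^-4 / 0.01973 = 0.01914 mol/L
[IO3^-]_original = 0.01914 × 100.0/25.01 = 0.07653 mol/L

0.07653 mol/L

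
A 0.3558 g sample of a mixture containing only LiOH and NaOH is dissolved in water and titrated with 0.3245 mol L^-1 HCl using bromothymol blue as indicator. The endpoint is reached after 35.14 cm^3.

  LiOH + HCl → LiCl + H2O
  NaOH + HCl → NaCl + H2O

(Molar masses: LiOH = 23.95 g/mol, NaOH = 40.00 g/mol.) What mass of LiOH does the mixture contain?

n(HCl) = 0.03514 × 0.3245 = 0.01140 mol
Let x = n(LiOH), y = n(NaOH).
Titrant: 1x + 1y = 0.01140;  mass: 23.95x + 40.00y = 0.3558
Solving, x = 6.250 × 10^-3 mol, y = 5.153 × 10^-3 mol
mass of LiOH = 6.250 × 10^-3 × 23.95 = 0.1497 g

0.1497 g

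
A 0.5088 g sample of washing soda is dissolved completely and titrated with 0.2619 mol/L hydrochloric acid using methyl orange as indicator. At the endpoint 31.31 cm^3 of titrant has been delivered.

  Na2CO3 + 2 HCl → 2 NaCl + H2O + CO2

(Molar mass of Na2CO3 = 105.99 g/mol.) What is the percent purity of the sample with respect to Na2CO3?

n(HCl) = 0.03131 L × 0.2619 mol/L = 8.200 × 10^-3 mol
From the 1:2 ratio, n(Na2CO3) = 1/2 × 8.200 × 10^-3 = 4.100 × 10^-3 mol
mass of Na2CO3 = 4.100 × 10^-3 × 105.99 g/mol = 0.4346 g
% Na2CO3 = 0.4346 / 0.5088 × 100 = 85.41 %

85.41 %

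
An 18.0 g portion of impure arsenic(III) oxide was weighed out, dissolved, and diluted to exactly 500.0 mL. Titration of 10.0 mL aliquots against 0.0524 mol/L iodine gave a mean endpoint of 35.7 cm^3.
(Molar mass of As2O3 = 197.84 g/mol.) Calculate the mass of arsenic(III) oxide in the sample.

9.25 g

As2O3 + 2 I2 + 2 H2O → As2O5 + 4 HI
n(I2) per titration = 0.0357 × 0.0524 = 1.87 × 10^-3 mol
From the 1:2 ratio, n(As2O3) in each aliquot = 1/2 × 1.87 × 10^-3 = 9.35 × 10^-4 mol
n(As2O3) in the whole flask = 9.35 × 10^-4 × 500.0/10.0 = 0.0468 mol
mass of As2O3 = 0.0468 × 197.84 = 9.25 g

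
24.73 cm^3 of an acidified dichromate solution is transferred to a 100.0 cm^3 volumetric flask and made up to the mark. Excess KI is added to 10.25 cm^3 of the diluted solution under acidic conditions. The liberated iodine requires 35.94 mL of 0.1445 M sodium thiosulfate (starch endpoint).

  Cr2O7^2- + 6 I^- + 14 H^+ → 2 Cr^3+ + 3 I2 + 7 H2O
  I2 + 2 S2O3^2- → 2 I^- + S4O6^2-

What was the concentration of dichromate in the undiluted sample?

n(S2O3^2-) = 0.03594 × 0.1445 = 5.193 × 10^-3 mol
n(I2) = n(S2O3^2-)/2 = 2.597 × 10^-3 mol
From the 1:3 ratio, n(Cr2O7^2-) in the aliquot = 1/3 × 2.597 × 10^-3 = 8.656 × 10^-4 mol
[Cr2O7^2-]_dilute = 8.656 × 10^-4 / 0.01025 = 0.08444 mol/L
[Cr2O7^2-]_original = 0.08444 × 100.0/24.73 = 0.3415 mol/L

0.3415 M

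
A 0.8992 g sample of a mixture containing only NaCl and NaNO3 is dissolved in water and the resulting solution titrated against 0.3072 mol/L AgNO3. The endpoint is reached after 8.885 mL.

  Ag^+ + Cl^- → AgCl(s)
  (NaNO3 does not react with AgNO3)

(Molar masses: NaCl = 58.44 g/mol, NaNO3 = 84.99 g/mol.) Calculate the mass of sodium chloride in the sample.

n(AgNO3) = 0.008885 × 0.3072 = 2.729 × 10^-3 mol
Let x = n(NaCl), y = n(NaNO3).
Titrant: 1x = 2.729 × 10^-3;  mass: 58.44x + 84.99y = 0.8992
Solving, x = 2.729 × 10^-3 mol, y = 8.703 × 10^-3 mol
mass of NaCl = 2.729 × 10^-3 × 58.44 = 0.1595 g

0.1595 g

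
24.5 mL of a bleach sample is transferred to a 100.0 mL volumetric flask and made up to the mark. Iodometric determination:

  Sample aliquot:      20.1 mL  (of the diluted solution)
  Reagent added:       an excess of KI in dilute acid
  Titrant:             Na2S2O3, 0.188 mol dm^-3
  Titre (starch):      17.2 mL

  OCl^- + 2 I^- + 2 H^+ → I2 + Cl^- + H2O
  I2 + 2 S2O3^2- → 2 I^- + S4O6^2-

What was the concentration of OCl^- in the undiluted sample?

0.328 mol/L

n(S2O3^2-) = 0.0172 × 0.188 = 3.23 × 10^-3 mol
n(I2) = n(S2O3^2-)/2 = 1.62 × 10^-3 mol
n(OCl^-) in the aliquot = 1.62 × 10^-3 mol (1:1 ratio)
[OCl^-]_dilute = 1.62 × 10^-3 / 0.0201 = 0.0804 mol/L
[OCl^-]_original = 0.0804 × 100.0/24.5 = 0.328 mol/L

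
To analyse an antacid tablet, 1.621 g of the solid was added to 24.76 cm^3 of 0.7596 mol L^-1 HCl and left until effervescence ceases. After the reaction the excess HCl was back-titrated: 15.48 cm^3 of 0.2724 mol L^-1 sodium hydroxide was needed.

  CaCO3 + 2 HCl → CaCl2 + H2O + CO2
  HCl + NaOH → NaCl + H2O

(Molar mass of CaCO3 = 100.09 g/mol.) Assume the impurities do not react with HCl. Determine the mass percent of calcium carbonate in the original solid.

45.05 %

n(HCl) added = 0.02476 × 0.7596 = 0.01881 mol
n(NaOH) used in back-titration = 0.01548 × 0.2724 = 4.217 × 10^-3 mol
n(HCl) left over = 4.217 × 10^-3 mol (1:1 ratio)
n(HCl) consumed by analyte = 0.01881 − 4.217 × 10^-3 = 0.01459 mol
From the 1:2 ratio, n(CaCO3) = 1/2 × 0.01459 = 7.295 × 10^-3 mol
mass of CaCO3 = 7.295 × 10^-3 × 100.09 = 0.7302 g
% CaCO3 = 0.7302 / 1.621 × 100 = 45.05 %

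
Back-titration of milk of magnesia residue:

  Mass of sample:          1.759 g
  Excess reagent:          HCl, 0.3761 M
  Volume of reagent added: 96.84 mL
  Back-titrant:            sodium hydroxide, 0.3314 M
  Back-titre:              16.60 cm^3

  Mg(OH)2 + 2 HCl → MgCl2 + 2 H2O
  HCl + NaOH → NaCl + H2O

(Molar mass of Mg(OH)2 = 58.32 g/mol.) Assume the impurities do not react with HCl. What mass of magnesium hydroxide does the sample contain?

n(HCl) added = 0.09684 × 0.3761 = 0.03642 mol
n(NaOH) used in back-titration = 0.01660 × 0.3314 = 5.501 × 10^-3 mol
n(HCl) left over = 5.501 × 10^-3 mol (1:1 ratio)
n(HCl) consumed by analyte = 0.03642 − 5.501 × 10^-3 = 0.03092 mol
From the 1:2 ratio, n(Mg(OH)2) = 1/2 × 0.03092 = 0.01546 mol
mass of Mg(OH)2 = 0.01546 × 58.32 = 0.9016 g

0.9016 g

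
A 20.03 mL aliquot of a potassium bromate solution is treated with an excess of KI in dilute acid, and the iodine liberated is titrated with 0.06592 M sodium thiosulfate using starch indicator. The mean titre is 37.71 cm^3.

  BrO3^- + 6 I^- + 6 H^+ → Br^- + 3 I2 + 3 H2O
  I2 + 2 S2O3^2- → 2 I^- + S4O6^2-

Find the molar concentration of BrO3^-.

0.02068 M

n(S2O3^2-) = 0.03771 × 0.06592 = 2.486 × 10^-3 mol
n(I2) = n(S2O3^2-)/2 = 1.243 × 10^-3 mol
From the 1:3 ratio, n(BrO3^-) in the aliquot = 1/3 × 1.243 × 10^-3 = 4.143 × 10^-4 mol
[BrO3^-] = 4.143 × 10^-4 / 0.02003 = 0.02068 mol/L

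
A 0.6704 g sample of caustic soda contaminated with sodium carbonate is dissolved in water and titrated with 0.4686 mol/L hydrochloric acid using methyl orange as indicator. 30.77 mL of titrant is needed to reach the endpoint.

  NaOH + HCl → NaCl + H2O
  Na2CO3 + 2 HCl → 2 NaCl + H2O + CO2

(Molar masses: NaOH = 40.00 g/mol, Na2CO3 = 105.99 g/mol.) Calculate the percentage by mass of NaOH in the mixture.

43.03 %

n(HCl) = 0.03077 × 0.4686 = 0.01442 mol
Let x = n(NaOH), y = n(Na2CO3).
Titrant: 1x + 2y = 0.01442;  mass: 40.00x + 105.99y = 0.6704
Solving, x = 7.212 × 10^-3 mol, y = 3.603 × 10^-3 mol
mass of NaOH = 7.212 × 10^-3 × 40.00 = 0.2885 g
% NaOH = 0.2885 / 0.6704 × 100 = 43.03 %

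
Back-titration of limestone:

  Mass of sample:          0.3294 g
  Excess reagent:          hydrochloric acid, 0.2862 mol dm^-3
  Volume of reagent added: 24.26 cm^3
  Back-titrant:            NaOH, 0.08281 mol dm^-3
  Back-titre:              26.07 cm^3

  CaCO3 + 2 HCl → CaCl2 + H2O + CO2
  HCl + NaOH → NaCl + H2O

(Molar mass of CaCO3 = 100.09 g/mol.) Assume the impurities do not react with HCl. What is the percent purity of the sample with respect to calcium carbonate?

72.69 %

n(HCl) added = 0.02426 × 0.2862 = 6.943 × 10^-3 mol
n(NaOH) used in back-titration = 0.02607 × 0.08281 = 2.159 × 10^-3 mol
n(HCl) left over = 2.159 × 10^-3 mol (1:1 ratio)
n(HCl) consumed by analyte = 6.943 × 10^-3 − 2.159 × 10^-3 = 4.784 × 10^-3 mol
From the 1:2 ratio, n(CaCO3) = 1/2 × 4.784 × 10^-3 = 2.392 × 10^-3 mol
mass of CaCO3 = 2.392 × 10^-3 × 100.09 = 0.2394 g
% CaCO3 = 0.2394 / 0.3294 × 100 = 72.69 %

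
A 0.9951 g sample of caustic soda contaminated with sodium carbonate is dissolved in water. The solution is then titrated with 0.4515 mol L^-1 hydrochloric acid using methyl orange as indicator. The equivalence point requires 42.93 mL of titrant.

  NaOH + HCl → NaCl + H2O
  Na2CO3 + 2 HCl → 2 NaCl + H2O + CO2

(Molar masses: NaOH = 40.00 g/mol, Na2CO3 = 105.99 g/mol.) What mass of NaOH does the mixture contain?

n(HCl) = 0.04293 × 0.4515 = 0.01938 mol
Let x = n(NaOH), y = n(Na2CO3).
Titrant: 1x + 2y = 0.01938;  mass: 40.00x + 105.99y = 0.9951
Solving, x = 2.470 × 10^-3 mol, y = 8.456 × 10^-3 mol
mass of NaOH = 2.470 × 10^-3 × 40.00 = 0.09880 g

0.09880 g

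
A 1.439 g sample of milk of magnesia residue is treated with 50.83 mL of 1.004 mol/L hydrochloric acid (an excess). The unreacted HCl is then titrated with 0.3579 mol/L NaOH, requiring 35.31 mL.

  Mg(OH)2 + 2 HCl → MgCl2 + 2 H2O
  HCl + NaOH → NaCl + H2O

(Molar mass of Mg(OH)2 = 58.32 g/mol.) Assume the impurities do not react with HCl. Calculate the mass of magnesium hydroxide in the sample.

1.120 g

n(HCl) added = 0.05083 × 1.004 = 0.05103 mol
n(NaOH) used in back-titration = 0.03531 × 0.3579 = 0.01264 mol
n(HCl) left over = 0.01264 mol (1:1 ratio)
n(HCl) consumed by analyte = 0.05103 − 0.01264 = 0.03840 mol
From the 1:2 ratio, n(Mg(OH)2) = 1/2 × 0.03840 = 0.01920 mol
mass of Mg(OH)2 = 0.01920 × 58.32 = 1.120 g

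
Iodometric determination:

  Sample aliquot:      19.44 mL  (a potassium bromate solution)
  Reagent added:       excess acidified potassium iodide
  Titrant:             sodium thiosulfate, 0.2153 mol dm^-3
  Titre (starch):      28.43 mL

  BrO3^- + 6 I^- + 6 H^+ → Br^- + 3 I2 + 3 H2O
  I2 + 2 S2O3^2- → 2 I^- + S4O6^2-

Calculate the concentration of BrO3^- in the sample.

n(S2O3^2-) = 0.02843 × 0.2153 = 6.121 × 10^-3 mol
n(I2) = n(S2O3^2-)/2 = 3.060 × 10^-3 mol
From the 1:3 ratio, n(BrO3^-) in the aliquot = 1/3 × 3.060 × 10^-3 = 1.020 × 10^-3 mol
[BrO3^-] = 1.020 × 10^-3 / 0.01944 = 0.05248 mol/L

0.05248 mol/L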